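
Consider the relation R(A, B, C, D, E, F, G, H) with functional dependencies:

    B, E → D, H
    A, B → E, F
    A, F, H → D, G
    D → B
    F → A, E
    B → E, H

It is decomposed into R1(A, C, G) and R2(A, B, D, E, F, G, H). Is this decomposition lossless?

No

Common attributes: R1 ∩ R2 = {A, G}.
No dependency enlarges {A, G}, so (A, G)⁺ = {A, G}.
The closure contains neither all of R1 = {A, C, G} nor all of R2 = {A, B, D, E, F, G, H}, so the common attributes are not a superkey of either fragment. The join is lossy.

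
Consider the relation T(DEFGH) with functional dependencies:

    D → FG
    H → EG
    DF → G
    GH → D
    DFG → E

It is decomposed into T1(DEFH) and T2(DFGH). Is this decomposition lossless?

Common attributes: T1 ∩ T2 = {DFH}.
Closure of {DFH}: D → FG applies, adding G; H → EG applies, adding E. So (DFH)⁺ = {DEFGH}.
This closure contains every attribute of T1, so T1 ∩ T2 → T1. The join is lossless.

Yes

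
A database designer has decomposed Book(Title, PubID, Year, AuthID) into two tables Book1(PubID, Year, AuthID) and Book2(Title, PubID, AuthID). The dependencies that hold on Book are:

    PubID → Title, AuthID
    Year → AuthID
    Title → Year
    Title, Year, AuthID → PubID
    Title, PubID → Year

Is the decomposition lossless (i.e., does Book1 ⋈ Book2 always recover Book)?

Common attributes: Book1 ∩ Book2 = {PubID, AuthID}.
Closure of {PubID, AuthID}: PubID → Title, AuthID applies, adding Title; Title → Year applies, adding Year. So (PubID, AuthID)⁺ = {Title, PubID, Year, AuthID}.
This closure contains every attribute of Book1, so Book1 ∩ Book2 → Book1. The join is lossless.

Yes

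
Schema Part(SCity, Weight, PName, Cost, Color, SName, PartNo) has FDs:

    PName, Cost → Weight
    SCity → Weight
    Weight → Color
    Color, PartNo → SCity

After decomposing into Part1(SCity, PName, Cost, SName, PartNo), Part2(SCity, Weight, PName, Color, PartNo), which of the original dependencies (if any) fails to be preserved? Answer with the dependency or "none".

PName, Cost → Weight

Check PName, Cost → Weight: no single fragment contains all of {Weight, PName, Cost}, and the restricted closure of {PName, Cost} across the fragments never reaches {Weight}.
SCity → Weight is preserved.
Weight → Color is preserved.
Color, PartNo → SCity is preserved.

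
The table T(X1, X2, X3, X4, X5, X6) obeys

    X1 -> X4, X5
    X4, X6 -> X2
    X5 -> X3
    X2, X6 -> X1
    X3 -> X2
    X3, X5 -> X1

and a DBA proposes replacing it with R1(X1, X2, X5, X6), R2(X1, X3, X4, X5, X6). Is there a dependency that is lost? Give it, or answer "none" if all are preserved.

X3 -> X2

Check X3 → X2: no single fragment contains all of {X2, X3}, and the restricted closure of {X3} across the fragments never reaches {X2}.
X1 → X4, X5 is preserved.
X4, X6 → X2 is preserved.
X5 → X3 is preserved.
X2, X6 → X1 is preserved.
X3, X5 → X1 is preserved.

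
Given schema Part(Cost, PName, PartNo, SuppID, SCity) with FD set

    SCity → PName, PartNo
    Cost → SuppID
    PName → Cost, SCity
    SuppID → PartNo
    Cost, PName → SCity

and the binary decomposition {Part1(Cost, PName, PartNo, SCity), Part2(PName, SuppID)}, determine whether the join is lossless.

Common attributes: Part1 ∩ Part2 = {PName}.
Closure of {PName}: PName → Cost, SCity applies, adding Cost, SCity; SCity → PName, PartNo applies, adding PartNo; Cost → SuppID applies, adding SuppID. So (PName)⁺ = {Cost, PName, PartNo, SuppID, SCity}.
This closure contains every attribute of Part1, so Part1 ∩ Part2 → Part1. The join is lossless.

Yes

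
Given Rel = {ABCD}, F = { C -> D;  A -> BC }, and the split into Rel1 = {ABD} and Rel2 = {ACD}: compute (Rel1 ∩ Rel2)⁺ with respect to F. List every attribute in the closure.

Rel1 ∩ Rel2 = {AD}.
A → BC applies, adding BC
Closure: {ABCD}.

ABCD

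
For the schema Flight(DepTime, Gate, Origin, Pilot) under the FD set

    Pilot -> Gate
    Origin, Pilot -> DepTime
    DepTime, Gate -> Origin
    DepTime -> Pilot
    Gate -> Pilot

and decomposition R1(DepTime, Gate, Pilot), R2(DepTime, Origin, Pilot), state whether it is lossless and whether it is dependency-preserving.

Lossless test: (DepTime, Pilot)⁺ = {DepTime, Gate, Origin, Pilot}, which contains all of one fragment — lossless.
Dependency preservation: DepTime, Gate → Origin is not contained in any single fragment, but the restricted closure of its left-hand side across the fragments still reaches the right-hand side; the remaining FDs each lie inside some fragment. All dependencies are preserved.

lossless and dependency-preserving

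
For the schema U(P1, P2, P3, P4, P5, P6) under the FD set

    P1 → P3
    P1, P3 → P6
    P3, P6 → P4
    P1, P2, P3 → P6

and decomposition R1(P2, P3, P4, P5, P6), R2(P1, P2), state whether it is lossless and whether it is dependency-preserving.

lossy and not dependency-preserving

Lossless test: (P2)⁺ = {P2}, which is a superkey of neither fragment — lossy.
Dependency preservation: the restricted closure of {P1} across the fragments never reaches {P3}, so P1 → P3 cannot be enforced without a join — not preserved.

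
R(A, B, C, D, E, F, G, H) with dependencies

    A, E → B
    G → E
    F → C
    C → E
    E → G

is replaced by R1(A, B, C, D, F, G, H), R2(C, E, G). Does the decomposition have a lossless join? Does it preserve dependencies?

Lossless test: (C, G)⁺ = {C, E, G}, which contains all of one fragment — lossless.
Dependency preservation: A, E → B is not contained in any single fragment, but the restricted closure of its left-hand side across the fragments still reaches the right-hand side; the remaining FDs each lie inside some fragment. All dependencies are preserved.

lossless and dependency-preserving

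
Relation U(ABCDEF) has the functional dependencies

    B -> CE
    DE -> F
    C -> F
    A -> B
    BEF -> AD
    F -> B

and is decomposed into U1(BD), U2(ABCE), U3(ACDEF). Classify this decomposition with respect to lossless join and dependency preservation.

lossless and dependency-preserving

Lossless test (chase): Rows 1 and 2 agree on B; apply B→CE and equate their CE entries. Rows 1 and 3 agree on DE; apply DE→F and equate their F entries. Rows 1 and 2 agree on C; apply C→F and equate their F entries. Rows 2 and 3 agree on A; apply A→B and equate their B entries. Rows 1 and 2 agree on BEF; apply BEF→AD and equate their AD entries. Row 1 is now all distinguished symbols — the join is lossless.
Dependency preservation: BEF → AD; F → B are not contained in any single fragment, but the restricted closure of each left-hand side across the fragments still reaches the right-hand side; the remaining FDs each lie inside some fragment. All dependencies are preserved.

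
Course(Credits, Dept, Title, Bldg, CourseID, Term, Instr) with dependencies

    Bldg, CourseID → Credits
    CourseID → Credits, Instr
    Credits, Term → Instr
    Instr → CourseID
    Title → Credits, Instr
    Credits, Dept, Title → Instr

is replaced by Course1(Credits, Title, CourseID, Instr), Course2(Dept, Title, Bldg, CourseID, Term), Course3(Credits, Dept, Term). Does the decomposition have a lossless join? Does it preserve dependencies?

lossless but not dependency-preserving

Lossless test (chase): Rows 1 and 2 agree on CourseID; apply CourseID→Credits, Instr and equate their Credits, Instr entries. Rows 2 and 3 agree on Credits, Term; apply Credits, Term→Instr and equate their Instr entries. Rows 1 and 3 agree on Instr; apply Instr→CourseID and equate their CourseID entries. Row 2 is now all distinguished symbols — the join is lossless.
Dependency preservation: the restricted closure of {Credits, Term} across the fragments never reaches {Instr}, so Credits, Term → Instr cannot be enforced without a join — not preserved.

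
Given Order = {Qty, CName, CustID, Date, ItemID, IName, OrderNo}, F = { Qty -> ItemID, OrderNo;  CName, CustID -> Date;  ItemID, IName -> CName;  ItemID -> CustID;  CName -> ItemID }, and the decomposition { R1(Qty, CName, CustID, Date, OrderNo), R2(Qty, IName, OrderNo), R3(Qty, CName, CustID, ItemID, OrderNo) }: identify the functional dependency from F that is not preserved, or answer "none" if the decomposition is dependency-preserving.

Check ItemID, IName → CName: no single fragment contains all of {CName, ItemID, IName}, and the restricted closure of {ItemID, IName} across the fragments never reaches {CName}.
Qty → ItemID, OrderNo is preserved.
CName, CustID → Date is preserved.
ItemID → CustID is preserved.
CName → ItemID is preserved.

ItemID, IName -> CName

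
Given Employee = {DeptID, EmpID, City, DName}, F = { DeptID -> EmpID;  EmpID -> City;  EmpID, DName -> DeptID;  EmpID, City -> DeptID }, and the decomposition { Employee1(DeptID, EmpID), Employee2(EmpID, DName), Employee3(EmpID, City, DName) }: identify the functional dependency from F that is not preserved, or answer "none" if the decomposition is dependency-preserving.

none

DeptID → EmpID lies within Employee1.
EmpID → City lies within Employee3.
EmpID, DName → DeptID: restricted closure across fragments reaches DeptID.
EmpID, City → DeptID: restricted closure across fragments reaches DeptID.
Every dependency is enforceable on the fragments, so the decomposition is dependency-preserving.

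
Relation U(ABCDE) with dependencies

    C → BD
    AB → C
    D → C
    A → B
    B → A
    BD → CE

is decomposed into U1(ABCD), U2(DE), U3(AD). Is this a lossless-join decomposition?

Chase test. Columns are ABCDE; row i has aⱼ where attribute j ∈ Ui, else bᵢⱼ.
Initial tableau (one row per fragment):
  row 1: a1 a2 a3 a4 b15
  row 2: b21 b22 b23 a4 a5
  row 3: a1 b32 b33 a4 b35
Rows 1 and 2 agree on D; apply D→C and equate their C entries.
Rows 1 and 3 agree on D; apply D→C and equate their C entries.
Rows 1 and 3 agree on A; apply A→B and equate their B entries.
Rows 1 and 3 agree on BD; apply BD→CE and equate their CE entries.
Rows 1 and 2 agree on C; apply C→BD and equate their BD entries.
Rows 1 and 2 agree on B; apply B→A and equate their A entries.
Rows 1 and 2 agree on BD; apply BD→CE and equate their CE entries.
Row 1 is now all distinguished symbols — the join is lossless.

Yes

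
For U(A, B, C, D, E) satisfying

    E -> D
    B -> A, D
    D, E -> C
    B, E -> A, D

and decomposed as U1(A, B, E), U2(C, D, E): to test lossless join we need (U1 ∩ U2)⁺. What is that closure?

C, D, E

U1 ∩ U2 = {E}.
E → D applies, adding D
D, E → C applies, adding C
Closure: {C, D, E}.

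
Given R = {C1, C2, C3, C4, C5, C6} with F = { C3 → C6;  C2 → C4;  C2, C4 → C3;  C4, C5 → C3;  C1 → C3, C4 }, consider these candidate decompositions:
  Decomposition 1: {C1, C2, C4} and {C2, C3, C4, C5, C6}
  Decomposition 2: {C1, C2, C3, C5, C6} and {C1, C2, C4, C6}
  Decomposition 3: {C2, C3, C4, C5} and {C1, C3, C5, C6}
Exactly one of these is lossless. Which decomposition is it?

Decomposition 1: common = {C2, C4}, closure = {C2, C3, C4, C6} → lossy.
Decomposition 2: common = {C1, C2, C6}, closure = {C1, C2, C3, C4, C6} → lossless.
Decomposition 3: common = {C3, C5}, closure = {C3, C5, C6} → lossy.

Decomposition 2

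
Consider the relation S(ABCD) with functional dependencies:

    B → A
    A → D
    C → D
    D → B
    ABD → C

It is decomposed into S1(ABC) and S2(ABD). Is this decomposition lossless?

Yes

Common attributes: S1 ∩ S2 = {AB}.
Closure of {AB}: A → D applies, adding D; ABD → C applies, adding C. So (AB)⁺ = {ABCD}.
This closure contains every attribute of S1, so S1 ∩ S2 → S1. The join is lossless.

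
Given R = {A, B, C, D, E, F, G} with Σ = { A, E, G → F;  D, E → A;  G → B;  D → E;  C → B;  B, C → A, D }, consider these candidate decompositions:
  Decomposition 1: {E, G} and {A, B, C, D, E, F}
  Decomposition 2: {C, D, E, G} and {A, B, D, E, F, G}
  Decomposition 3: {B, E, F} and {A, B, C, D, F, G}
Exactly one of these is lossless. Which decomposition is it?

Decomposition 2

Decomposition 1: common = {E}, closure = {E} → lossy.
Decomposition 2: common = {D, E, G}, closure = {A, B, D, E, F, G} → lossless.
Decomposition 3: common = {B, F}, closure = {B, F} → lossy.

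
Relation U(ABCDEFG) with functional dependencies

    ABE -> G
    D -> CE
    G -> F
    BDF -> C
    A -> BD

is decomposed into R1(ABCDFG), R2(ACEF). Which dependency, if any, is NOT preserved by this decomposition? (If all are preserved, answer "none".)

D -> CE

Check D → CE: no single fragment contains all of {CDE}, and the restricted closure of {D} across the fragments never reaches {CE}.
ABE → G is preserved.
G → F is preserved.
BDF → C is preserved.
A → BD is preserved.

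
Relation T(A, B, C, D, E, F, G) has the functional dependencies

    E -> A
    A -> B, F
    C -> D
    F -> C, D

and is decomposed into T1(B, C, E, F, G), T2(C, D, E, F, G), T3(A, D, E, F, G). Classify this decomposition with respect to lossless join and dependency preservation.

Lossless test (chase): Rows 1 and 2 agree on E; apply E→A and equate their A entries. Rows 1 and 3 agree on E; apply E→A and equate their A entries. Rows 1 and 2 agree on A; apply A→B, F and equate their B, F entries. Rows 1 and 3 agree on A; apply A→B, F and equate their B, F entries. Rows 1 and 2 agree on C; apply C→D and equate their D entries. Rows 1 and 3 agree on F; apply F→C, D and equate their C, D entries. Row 1 is now all distinguished symbols — the join is lossless.
Dependency preservation: the restricted closure of {A} across the fragments never reaches {B, F}, so A → B, F cannot be enforced without a join — not preserved.

lossless but not dependency-preserving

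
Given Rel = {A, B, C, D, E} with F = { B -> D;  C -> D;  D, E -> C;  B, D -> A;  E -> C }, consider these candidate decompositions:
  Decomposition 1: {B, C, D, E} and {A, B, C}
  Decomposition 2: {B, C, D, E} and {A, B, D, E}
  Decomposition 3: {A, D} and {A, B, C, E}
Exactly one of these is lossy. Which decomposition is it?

Decomposition 3

Decomposition 1: common = {B, C}, closure = {A, B, C, D} → lossless.
Decomposition 2: common = {B, D, E}, closure = {A, B, C, D, E} → lossless.
Decomposition 3: common = {A}, closure = {A} → lossy.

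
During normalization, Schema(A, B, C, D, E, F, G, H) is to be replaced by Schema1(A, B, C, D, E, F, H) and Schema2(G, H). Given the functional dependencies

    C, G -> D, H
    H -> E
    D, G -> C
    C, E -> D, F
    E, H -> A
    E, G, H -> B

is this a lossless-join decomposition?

No

Common attributes: Schema1 ∩ Schema2 = {H}.
Closure of {H}: H → E applies, adding E; E, H → A applies, adding A. So (H)⁺ = {A, E, H}.
The closure contains neither all of Schema1 = {A, B, C, D, E, F, H} nor all of Schema2 = {G, H}, so the common attributes are not a superkey of either fragment. The join is lossy.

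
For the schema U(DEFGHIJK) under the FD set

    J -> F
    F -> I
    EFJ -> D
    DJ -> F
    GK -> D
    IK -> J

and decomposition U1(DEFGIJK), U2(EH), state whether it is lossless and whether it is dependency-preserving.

lossy but dependency-preserving

Lossless test: (E)⁺ = {E}, which is a superkey of neither fragment — lossy.
Dependency preservation: every FD's attributes lie within a single fragment, so each can be enforced locally — preserved.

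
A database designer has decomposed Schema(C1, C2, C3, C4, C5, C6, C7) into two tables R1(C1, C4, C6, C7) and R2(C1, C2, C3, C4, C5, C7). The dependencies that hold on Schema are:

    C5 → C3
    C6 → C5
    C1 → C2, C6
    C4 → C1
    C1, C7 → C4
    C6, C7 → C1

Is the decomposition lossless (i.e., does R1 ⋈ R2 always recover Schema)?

Common attributes: R1 ∩ R2 = {C1, C4, C7}.
Closure of {C1, C4, C7}: C1 → C2, C6 applies, adding C2, C6; C6 → C5 applies, adding C5; C5 → C3 applies, adding C3. So (C1, C4, C7)⁺ = {C1, C2, C3, C4, C5, C6, C7}.
This closure contains every attribute of R1, so R1 ∩ R2 → R1. The join is lossless.

Yes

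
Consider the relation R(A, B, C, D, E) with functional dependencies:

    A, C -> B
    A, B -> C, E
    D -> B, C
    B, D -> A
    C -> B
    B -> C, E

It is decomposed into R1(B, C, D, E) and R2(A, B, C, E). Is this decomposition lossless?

No

Common attributes: R1 ∩ R2 = {B, C, E}.
No dependency enlarges {B, C, E}, so (B, C, E)⁺ = {B, C, E}.
The closure contains neither all of R1 = {B, C, D, E} nor all of R2 = {A, B, C, E}, so the common attributes are not a superkey of either fragment. The join is lossy.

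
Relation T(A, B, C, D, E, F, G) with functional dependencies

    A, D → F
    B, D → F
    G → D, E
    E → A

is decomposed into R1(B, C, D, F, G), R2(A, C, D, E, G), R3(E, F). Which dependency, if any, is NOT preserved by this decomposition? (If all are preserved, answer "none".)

Check A, D → F: no single fragment contains all of {A, D, F}, and the restricted closure of {A, D} across the fragments never reaches {F}.
B, D → F is preserved.
G → D, E is preserved.
E → A is preserved.

A, D → F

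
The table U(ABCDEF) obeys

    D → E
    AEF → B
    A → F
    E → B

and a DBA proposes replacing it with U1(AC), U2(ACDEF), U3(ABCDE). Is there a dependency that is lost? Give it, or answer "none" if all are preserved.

D → E lies within U2.
AEF → B: restricted closure across fragments reaches B.
A → F lies within U2.
E → B lies within U3.
Every dependency is enforceable on the fragments, so the decomposition is dependency-preserving.

none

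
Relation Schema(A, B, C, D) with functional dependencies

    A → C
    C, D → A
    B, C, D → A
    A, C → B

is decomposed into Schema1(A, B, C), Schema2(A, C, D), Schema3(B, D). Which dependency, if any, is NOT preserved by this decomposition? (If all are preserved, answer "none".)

A → C lies within Schema1.
C, D → A lies within Schema2.
B, C, D → A: restricted closure across fragments reaches A.
A, C → B lies within Schema1.
Every dependency is enforceable on the fragments, so the decomposition is dependency-preserving.

none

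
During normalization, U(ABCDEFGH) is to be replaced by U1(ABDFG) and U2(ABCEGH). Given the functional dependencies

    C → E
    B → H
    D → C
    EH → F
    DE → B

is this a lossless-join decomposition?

Common attributes: U1 ∩ U2 = {ABG}.
Closure of {ABG}: B → H applies, adding H. So (ABG)⁺ = {ABGH}.
The closure contains neither all of U1 = {ABDFG} nor all of U2 = {ABCEGH}, so the common attributes are not a superkey of either fragment. The join is lossy.

No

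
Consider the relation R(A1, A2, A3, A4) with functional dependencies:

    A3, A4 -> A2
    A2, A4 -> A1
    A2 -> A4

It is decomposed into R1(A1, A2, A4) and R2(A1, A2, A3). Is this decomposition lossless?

Common attributes: R1 ∩ R2 = {A1, A2}.
Closure of {A1, A2}: A2 → A4 applies, adding A4. So (A1, A2)⁺ = {A1, A2, A4}.
This closure contains every attribute of R1, so R1 ∩ R2 → R1. The join is lossless.

Yes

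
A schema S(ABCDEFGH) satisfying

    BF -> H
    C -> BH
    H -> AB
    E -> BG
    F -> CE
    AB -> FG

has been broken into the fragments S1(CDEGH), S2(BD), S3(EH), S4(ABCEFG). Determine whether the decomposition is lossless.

Yes

Chase test. Columns are ABCDEFGH; row i has aⱼ where attribute j ∈ Si, else bᵢⱼ.
Initial tableau (one row per fragment):
  row 1: b11 b12 a3 a4 a5 b16 a7 a8
  row 2: b21 a2 b23 a4 b25 b26 b27 b28
  row 3: b31 b32 b33 b34 a5 b36 b37 a8
  row 4: a1 a2 a3 b44 a5 a6 a7 b48
Rows 1 and 4 agree on C; apply C→BH and equate their BH entries.
Rows 1 and 3 agree on H; apply H→AB and equate their AB entries.
Rows 1 and 4 agree on H; apply H→AB and equate their AB entries.
Rows 1 and 3 agree on E; apply E→BG and equate their BG entries.
Rows 1 and 3 agree on AB; apply AB→FG and equate their FG entries.
Rows 1 and 4 agree on AB; apply AB→FG and equate their FG entries.
Rows 1 and 3 agree on F; apply F→CE and equate their CE entries.
Row 1 is now all distinguished symbols — the join is lossless.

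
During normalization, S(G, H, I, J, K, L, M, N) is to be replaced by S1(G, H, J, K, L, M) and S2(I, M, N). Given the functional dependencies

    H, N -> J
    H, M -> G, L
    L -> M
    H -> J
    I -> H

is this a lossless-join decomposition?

Common attributes: S1 ∩ S2 = {M}.
No dependency enlarges {M}, so (M)⁺ = {M}.
The closure contains neither all of S1 = {G, H, J, K, L, M} nor all of S2 = {I, M, N}, so the common attributes are not a superkey of either fragment. The join is lossy.

No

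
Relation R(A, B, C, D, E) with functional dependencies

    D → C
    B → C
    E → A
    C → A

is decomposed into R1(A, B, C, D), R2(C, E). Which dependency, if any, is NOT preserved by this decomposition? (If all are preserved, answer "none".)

E → A

Check E → A: no single fragment contains all of {A, E}, and the restricted closure of {E} across the fragments never reaches {A}.
D → C is preserved.
B → C is preserved.
C → A is preserved.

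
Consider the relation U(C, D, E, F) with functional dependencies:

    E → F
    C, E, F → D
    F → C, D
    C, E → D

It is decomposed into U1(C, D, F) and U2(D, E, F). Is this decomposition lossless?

Yes

Common attributes: U1 ∩ U2 = {D, F}.
Closure of {D, F}: F → C, D applies, adding C. So (D, F)⁺ = {C, D, F}.
This closure contains every attribute of U1, so U1 ∩ U2 → U1. The join is lossless.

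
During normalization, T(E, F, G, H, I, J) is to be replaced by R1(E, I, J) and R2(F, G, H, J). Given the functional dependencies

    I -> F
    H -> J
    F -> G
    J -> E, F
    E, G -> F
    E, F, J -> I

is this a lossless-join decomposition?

Yes

Common attributes: R1 ∩ R2 = {J}.
Closure of {J}: J → E, F applies, adding E, F; E, F, J → I applies, adding I; F → G applies, adding G. So (J)⁺ = {E, F, G, I, J}.
This closure contains every attribute of R1, so R1 ∩ R2 → R1. The join is lossless.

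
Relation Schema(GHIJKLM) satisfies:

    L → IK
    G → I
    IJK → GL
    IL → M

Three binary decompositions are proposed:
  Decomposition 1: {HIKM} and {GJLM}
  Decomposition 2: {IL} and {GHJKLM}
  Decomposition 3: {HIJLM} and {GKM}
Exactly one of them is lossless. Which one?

Decomposition 1: common = {M}, closure = {M} → lossy.
Decomposition 2: common = {L}, closure = {IKLM} → lossless.
Decomposition 3: common = {M}, closure = {M} → lossy.

Decomposition 2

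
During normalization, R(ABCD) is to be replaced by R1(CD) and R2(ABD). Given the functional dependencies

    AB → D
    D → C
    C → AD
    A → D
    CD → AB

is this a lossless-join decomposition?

Common attributes: R1 ∩ R2 = {D}.
Closure of {D}: D → C applies, adding C; C → AD applies, adding A; CD → AB applies, adding B. So (D)⁺ = {ABCD}.
This closure contains every attribute of R1, so R1 ∩ R2 → R1. The join is lossless.

Yes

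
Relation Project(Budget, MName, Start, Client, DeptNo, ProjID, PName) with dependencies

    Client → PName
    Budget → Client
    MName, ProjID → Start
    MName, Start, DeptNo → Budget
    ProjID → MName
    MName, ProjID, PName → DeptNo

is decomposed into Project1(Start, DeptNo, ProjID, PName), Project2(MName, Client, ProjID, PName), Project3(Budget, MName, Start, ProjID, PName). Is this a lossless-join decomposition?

Yes

Chase test. Columns are Budget, MName, Start, Client, DeptNo, ProjID, PName; row i has aⱼ where attribute j ∈ Projecti, else bᵢⱼ.
Initial tableau (one row per fragment):
  row 1: b11 b12 a3 b14 a5 a6 a7
  row 2: b21 a2 b23 a4 b25 a6 a7
  row 3: a1 a2 a3 b34 b35 a6 a7
Rows 2 and 3 agree on MName, ProjID; apply MName, ProjID→Start and equate their Start entries.
Rows 1 and 2 agree on ProjID; apply ProjID→MName and equate their MName entries.
Rows 1 and 2 agree on MName, ProjID, PName; apply MName, ProjID, PName→DeptNo and equate their DeptNo entries.
Rows 1 and 3 agree on MName, ProjID, PName; apply MName, ProjID, PName→DeptNo and equate their DeptNo entries.
Rows 1 and 2 agree on MName, Start, DeptNo; apply MName, Start, DeptNo→Budget and equate their Budget entries.
Rows 1 and 3 agree on MName, Start, DeptNo; apply MName, Start, DeptNo→Budget and equate their Budget entries.
Rows 1 and 2 agree on Budget; apply Budget→Client and equate their Client entries.
Rows 1 and 3 agree on Budget; apply Budget→Client and equate their Client entries.
Row 1 is now all distinguished symbols — the join is lossless.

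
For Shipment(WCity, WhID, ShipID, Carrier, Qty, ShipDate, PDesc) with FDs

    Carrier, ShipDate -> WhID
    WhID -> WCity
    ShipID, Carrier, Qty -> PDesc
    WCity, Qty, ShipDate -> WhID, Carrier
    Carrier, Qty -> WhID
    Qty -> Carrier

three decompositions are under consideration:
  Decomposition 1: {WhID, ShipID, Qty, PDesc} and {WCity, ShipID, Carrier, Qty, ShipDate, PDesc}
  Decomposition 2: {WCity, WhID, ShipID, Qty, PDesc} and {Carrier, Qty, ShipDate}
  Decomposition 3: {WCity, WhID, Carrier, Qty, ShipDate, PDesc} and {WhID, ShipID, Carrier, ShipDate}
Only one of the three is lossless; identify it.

Decomposition 1: common = {ShipID, Qty, PDesc}, closure = {WCity, WhID, ShipID, Carrier, Qty, PDesc} → lossless.
Decomposition 2: common = {Qty}, closure = {WCity, WhID, Carrier, Qty} → lossy.
Decomposition 3: common = {WhID, Carrier, ShipDate}, closure = {WCity, WhID, Carrier, ShipDate} → lossy.

Decomposition 1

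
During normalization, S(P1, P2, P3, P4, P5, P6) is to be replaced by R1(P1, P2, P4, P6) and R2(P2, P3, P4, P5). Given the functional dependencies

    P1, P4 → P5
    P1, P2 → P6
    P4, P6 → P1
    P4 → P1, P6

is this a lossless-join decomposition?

Common attributes: R1 ∩ R2 = {P2, P4}.
Closure of {P2, P4}: P4 → P1, P6 applies, adding P1, P6; P1, P4 → P5 applies, adding P5. So (P2, P4)⁺ = {P1, P2, P4, P5, P6}.
This closure contains every attribute of R1, so R1 ∩ R2 → R1. The join is lossless.

Yes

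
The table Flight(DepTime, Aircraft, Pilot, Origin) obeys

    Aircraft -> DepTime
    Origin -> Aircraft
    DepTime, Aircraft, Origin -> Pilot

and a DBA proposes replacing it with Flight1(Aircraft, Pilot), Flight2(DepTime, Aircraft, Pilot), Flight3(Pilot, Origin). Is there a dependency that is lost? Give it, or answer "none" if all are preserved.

Origin -> Aircraft

Check Origin → Aircraft: no single fragment contains all of {Aircraft, Origin}, and the restricted closure of {Origin} across the fragments never reaches {Aircraft}.
Aircraft → DepTime is preserved.
DepTime, Aircraft, Origin → Pilot is preserved.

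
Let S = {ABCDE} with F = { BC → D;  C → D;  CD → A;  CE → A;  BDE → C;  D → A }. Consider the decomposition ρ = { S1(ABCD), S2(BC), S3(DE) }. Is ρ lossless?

No

Chase test. Columns are ABCDE; row i has aⱼ where attribute j ∈ Si, else bᵢⱼ.
Initial tableau (one row per fragment):
  row 1: a1 a2 a3 a4 b15
  row 2: b21 a2 a3 b24 b25
  row 3: b31 b32 b33 a4 a5
Rows 1 and 2 agree on BC; apply BC→D and equate their D entries.
Rows 1 and 2 agree on CD; apply CD→A and equate their A entries.
Rows 1 and 3 agree on D; apply D→A and equate their A entries.
No row becomes fully distinguished — the join is lossy.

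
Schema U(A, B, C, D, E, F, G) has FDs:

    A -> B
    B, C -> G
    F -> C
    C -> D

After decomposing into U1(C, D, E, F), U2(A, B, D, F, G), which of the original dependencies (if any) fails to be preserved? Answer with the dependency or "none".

Check B, C → G: no single fragment contains all of {B, C, G}, and the restricted closure of {B, C} across the fragments never reaches {G}.
A → B is preserved.
F → C is preserved.
C → D is preserved.

B, C -> G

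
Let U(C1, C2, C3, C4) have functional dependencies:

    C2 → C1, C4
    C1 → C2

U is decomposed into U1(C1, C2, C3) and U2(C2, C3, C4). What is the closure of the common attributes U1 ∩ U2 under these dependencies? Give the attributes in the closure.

C1, C2, C3, C4

U1 ∩ U2 = {C2, C3}.
C2 → C1, C4 applies, adding C1, C4
Closure: {C1, C2, C3, C4}.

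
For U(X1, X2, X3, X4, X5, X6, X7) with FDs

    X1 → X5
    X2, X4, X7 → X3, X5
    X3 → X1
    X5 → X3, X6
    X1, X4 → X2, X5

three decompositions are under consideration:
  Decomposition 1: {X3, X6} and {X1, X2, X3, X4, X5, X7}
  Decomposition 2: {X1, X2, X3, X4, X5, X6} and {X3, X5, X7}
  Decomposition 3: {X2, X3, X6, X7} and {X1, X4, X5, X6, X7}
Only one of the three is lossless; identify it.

Decomposition 1: common = {X3}, closure = {X1, X3, X5, X6} → lossless.
Decomposition 2: common = {X3, X5}, closure = {X1, X3, X5, X6} → lossy.
Decomposition 3: common = {X6, X7}, closure = {X6, X7} → lossy.

Decomposition 1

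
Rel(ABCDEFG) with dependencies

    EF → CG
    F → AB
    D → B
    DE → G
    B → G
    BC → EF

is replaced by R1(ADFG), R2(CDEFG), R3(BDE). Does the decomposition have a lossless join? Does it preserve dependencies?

Lossless test (chase): Rows 1 and 2 agree on F; apply F→AB and equate their AB entries. Rows 1 and 3 agree on D; apply D→B and equate their B entries. Rows 2 and 3 agree on DE; apply DE→G and equate their G entries. Row 2 is now all distinguished symbols — the join is lossless.
Dependency preservation: the restricted closure of {F} across the fragments never reaches {AB}, so F → AB cannot be enforced without a join — not preserved.

lossless but not dependency-preserving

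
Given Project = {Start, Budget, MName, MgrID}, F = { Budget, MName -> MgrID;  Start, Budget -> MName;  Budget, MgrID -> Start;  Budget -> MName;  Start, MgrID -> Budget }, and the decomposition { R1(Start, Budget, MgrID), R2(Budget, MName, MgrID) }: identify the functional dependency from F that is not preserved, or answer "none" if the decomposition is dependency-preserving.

none

Budget, MName → MgrID lies within R2.
Start, Budget → MName: restricted closure across fragments reaches MName.
Budget, MgrID → Start lies within R1.
Budget → MName lies within R2.
Start, MgrID → Budget lies within R1.
Every dependency is enforceable on the fragments, so the decomposition is dependency-preserving.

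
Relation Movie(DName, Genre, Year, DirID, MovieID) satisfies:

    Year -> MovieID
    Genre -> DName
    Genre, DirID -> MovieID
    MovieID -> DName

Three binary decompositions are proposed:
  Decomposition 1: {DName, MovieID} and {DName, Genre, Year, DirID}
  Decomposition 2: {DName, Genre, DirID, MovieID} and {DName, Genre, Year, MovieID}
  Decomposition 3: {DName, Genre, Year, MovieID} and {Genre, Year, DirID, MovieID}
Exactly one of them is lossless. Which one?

Decomposition 3

Decomposition 1: common = {DName}, closure = {DName} → lossy.
Decomposition 2: common = {DName, Genre, MovieID}, closure = {DName, Genre, MovieID} → lossy.
Decomposition 3: common = {Genre, Year, MovieID}, closure = {DName, Genre, Year, MovieID} → lossless.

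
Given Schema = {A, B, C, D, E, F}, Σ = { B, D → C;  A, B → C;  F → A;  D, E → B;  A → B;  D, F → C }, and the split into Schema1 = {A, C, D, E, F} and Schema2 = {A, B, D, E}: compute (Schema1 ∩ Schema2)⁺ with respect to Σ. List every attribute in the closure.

A, B, C, D, E

Schema1 ∩ Schema2 = {A, D, E}.
D, E → B applies, adding B
B, D → C applies, adding C
Closure: {A, B, C, D, E}.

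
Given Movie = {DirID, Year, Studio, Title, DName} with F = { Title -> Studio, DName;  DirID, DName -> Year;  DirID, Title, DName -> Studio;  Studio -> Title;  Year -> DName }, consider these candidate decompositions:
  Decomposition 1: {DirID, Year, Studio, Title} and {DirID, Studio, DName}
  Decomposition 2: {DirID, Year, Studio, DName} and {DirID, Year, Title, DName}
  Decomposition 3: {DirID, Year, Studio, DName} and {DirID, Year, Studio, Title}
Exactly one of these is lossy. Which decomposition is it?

Decomposition 1: common = {DirID, Studio}, closure = {DirID, Year, Studio, Title, DName} → lossless.
Decomposition 2: common = {DirID, Year, DName}, closure = {DirID, Year, DName} → lossy.
Decomposition 3: common = {DirID, Year, Studio}, closure = {DirID, Year, Studio, Title, DName} → lossless.

Decomposition 2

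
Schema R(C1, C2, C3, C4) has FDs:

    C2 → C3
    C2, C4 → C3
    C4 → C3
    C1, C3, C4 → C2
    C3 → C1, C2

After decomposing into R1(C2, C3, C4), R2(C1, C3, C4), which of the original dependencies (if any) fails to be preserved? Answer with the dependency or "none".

none

C2 → C3 lies within R1.
C2, C4 → C3 lies within R1.
C4 → C3 lies within R1.
C1, C3, C4 → C2: restricted closure across fragments reaches C2.
C3 → C1, C2: restricted closure across fragments reaches C1, C2.
Every dependency is enforceable on the fragments, so the decomposition is dependency-preserving.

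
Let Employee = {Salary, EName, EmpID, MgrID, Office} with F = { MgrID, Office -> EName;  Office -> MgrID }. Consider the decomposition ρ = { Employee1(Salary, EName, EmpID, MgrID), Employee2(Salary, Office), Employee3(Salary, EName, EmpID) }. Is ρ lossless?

Chase test. Columns are Salary, EName, EmpID, MgrID, Office; row i has aⱼ where attribute j ∈ Employeei, else bᵢⱼ.
Initial tableau (one row per fragment):
  row 1: a1 a2 a3 a4 b15
  row 2: a1 b22 b23 b24 a5
  row 3: a1 a2 a3 b34 b35
No row becomes fully distinguished — the join is lossy.

No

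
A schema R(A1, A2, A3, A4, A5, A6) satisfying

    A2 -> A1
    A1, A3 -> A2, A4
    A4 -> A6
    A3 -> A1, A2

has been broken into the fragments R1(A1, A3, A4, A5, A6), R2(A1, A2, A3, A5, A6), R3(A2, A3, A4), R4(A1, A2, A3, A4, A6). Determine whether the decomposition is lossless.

Chase test. Columns are A1, A2, A3, A4, A5, A6; row i has aⱼ where attribute j ∈ Ri, else bᵢⱼ.
Initial tableau (one row per fragment):
  row 1: a1 b12 a3 a4 a5 a6
  row 2: a1 a2 a3 b24 a5 a6
  row 3: b31 a2 a3 a4 b35 b36
  row 4: a1 a2 a3 a4 b45 a6
Rows 2 and 3 agree on A2; apply A2→A1 and equate their A1 entries.
Rows 1 and 2 agree on A1, A3; apply A1, A3→A2, A4 and equate their A2, A4 entries.
Rows 1 and 3 agree on A4; apply A4→A6 and equate their A6 entries.
Row 1 is now all distinguished symbols — the join is lossless.

Yes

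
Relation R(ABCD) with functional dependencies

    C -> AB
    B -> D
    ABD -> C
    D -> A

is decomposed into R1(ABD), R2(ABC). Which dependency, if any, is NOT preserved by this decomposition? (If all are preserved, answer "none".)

none

C → AB lies within R2.
B → D lies within R1.
ABD → C: restricted closure across fragments reaches C.
D → A lies within R1.
Every dependency is enforceable on the fragments, so the decomposition is dependency-preserving.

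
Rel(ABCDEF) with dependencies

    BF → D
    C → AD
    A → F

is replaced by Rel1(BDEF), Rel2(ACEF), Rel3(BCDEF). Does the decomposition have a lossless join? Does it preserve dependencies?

lossless and dependency-preserving

Lossless test (chase): Rows 2 and 3 agree on C; apply C→AD and equate their AD entries. Row 3 is now all distinguished symbols — the join is lossless.
Dependency preservation: C → AD is not contained in any single fragment, but the restricted closure of its left-hand side across the fragments still reaches the right-hand side; the remaining FDs each lie inside some fragment. All dependencies are preserved.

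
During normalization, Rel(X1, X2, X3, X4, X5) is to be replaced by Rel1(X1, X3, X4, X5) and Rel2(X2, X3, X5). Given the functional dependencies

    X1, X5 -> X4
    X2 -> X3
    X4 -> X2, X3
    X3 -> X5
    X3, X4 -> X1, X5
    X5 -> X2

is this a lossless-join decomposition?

Common attributes: Rel1 ∩ Rel2 = {X3, X5}.
Closure of {X3, X5}: X5 → X2 applies, adding X2. So (X3, X5)⁺ = {X2, X3, X5}.
This closure contains every attribute of Rel2, so Rel1 ∩ Rel2 → Rel2. The join is lossless.

Yes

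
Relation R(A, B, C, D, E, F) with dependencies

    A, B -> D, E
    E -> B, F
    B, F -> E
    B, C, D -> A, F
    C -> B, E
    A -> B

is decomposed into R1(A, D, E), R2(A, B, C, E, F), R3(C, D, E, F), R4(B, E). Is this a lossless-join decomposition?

Chase test. Columns are A, B, C, D, E, F; row i has aⱼ where attribute j ∈ Ri, else bᵢⱼ.
Initial tableau (one row per fragment):
  row 1: a1 b12 b13 a4 a5 b16
  row 2: a1 a2 a3 b24 a5 a6
  row 3: b31 b32 a3 a4 a5 a6
  row 4: b41 a2 b43 b44 a5 b46
Rows 1 and 2 agree on E; apply E→B, F and equate their B, F entries.
Rows 1 and 3 agree on E; apply E→B, F and equate their B, F entries.
Rows 1 and 4 agree on E; apply E→B, F and equate their B, F entries.
Rows 1 and 2 agree on A, B; apply A, B→D, E and equate their D, E entries.
Rows 2 and 3 agree on B, C, D; apply B, C, D→A, F and equate their A, F entries.
Row 2 is now all distinguished symbols — the join is lossless.

Yes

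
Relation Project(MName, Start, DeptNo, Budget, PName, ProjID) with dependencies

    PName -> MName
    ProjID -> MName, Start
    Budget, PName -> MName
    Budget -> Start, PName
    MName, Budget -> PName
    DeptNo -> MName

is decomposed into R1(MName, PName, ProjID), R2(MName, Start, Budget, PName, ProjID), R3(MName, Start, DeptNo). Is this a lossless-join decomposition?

Chase test. Columns are MName, Start, DeptNo, Budget, PName, ProjID; row i has aⱼ where attribute j ∈ Ri, else bᵢⱼ.
Initial tableau (one row per fragment):
  row 1: a1 b12 b13 b14 a5 a6
  row 2: a1 a2 b23 a4 a5 a6
  row 3: a1 a2 a3 b34 b35 b36
Rows 1 and 2 agree on ProjID; apply ProjID→MName, Start and equate their MName, Start entries.
No row becomes fully distinguished — the join is lossy.

No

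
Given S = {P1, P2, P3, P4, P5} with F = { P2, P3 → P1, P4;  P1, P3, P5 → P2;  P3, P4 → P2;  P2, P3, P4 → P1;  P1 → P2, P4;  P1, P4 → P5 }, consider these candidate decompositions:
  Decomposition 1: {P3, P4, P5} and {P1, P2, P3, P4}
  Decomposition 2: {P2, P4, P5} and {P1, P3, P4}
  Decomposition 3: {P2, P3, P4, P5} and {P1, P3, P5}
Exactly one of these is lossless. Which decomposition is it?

Decomposition 1

Decomposition 1: common = {P3, P4}, closure = {P1, P2, P3, P4, P5} → lossless.
Decomposition 2: common = {P4}, closure = {P4} → lossy.
Decomposition 3: common = {P3, P5}, closure = {P3, P5} → lossy.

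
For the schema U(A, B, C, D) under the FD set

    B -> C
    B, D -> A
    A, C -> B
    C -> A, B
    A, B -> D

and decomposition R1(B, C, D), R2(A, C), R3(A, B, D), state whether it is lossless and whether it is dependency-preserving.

lossless and dependency-preserving

Lossless test (chase): Rows 1 and 3 agree on B; apply B→C and equate their C entries. Rows 1 and 3 agree on B, D; apply B, D→A and equate their A entries. Rows 1 and 2 agree on A, C; apply A, C→B and equate their B entries. Rows 1 and 2 agree on A, B; apply A, B→D and equate their D entries. Row 1 is now all distinguished symbols — the join is lossless.
Dependency preservation: A, C → B; C → A, B are not contained in any single fragment, but the restricted closure of each left-hand side across the fragments still reaches the right-hand side; the remaining FDs each lie inside some fragment. All dependencies are preserved.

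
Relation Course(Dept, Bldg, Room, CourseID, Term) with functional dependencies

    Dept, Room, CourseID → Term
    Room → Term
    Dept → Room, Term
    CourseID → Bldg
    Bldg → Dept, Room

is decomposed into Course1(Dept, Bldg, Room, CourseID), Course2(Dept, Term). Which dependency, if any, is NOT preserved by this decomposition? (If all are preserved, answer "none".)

Room → Term

Check Room → Term: no single fragment contains all of {Room, Term}, and the restricted closure of {Room} across the fragments never reaches {Term}.
Dept, Room, CourseID → Term is preserved.
Dept → Room, Term is preserved.
CourseID → Bldg is preserved.
Bldg → Dept, Room is preserved.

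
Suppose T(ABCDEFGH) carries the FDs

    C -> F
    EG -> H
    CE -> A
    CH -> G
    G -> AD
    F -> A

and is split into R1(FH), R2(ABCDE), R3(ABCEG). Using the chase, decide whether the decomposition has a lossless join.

No

Chase test. Columns are ABCDEFGH; row i has aⱼ where attribute j ∈ Ri, else bᵢⱼ.
Initial tableau (one row per fragment):
  row 1: b11 b12 b13 b14 b15 a6 b17 a8
  row 2: a1 a2 a3 a4 a5 b26 b27 b28
  row 3: a1 a2 a3 b34 a5 b36 a7 b38
Rows 2 and 3 agree on C; apply C→F and equate their F entries.
No row becomes fully distinguished — the join is lossy.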